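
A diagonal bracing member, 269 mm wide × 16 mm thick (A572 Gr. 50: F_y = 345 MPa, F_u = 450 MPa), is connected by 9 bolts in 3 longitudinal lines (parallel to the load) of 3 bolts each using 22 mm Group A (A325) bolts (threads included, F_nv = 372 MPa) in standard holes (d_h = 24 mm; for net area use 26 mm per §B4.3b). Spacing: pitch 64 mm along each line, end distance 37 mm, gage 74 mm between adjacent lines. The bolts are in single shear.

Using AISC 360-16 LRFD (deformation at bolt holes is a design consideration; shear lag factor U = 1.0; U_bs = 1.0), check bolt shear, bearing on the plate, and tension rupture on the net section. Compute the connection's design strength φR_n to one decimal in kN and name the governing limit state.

Bolt shear: A_b = π(22)²/4 = 380.13 mm². φR_n = 0.75 × 372 × 380.13 × 9 × 1 = 954.5 kN.
Bearing (16 mm plate, F_u = 450 MPa): end bolts L_c = 37 − 24/2 = 25, R_n = min(1.2×25×16×450, 2.4×22×16×450) = 216 kN/bolt; interior L_c = 64 − 24 = 40, R_n = 345.6 kN/bolt. φR_n = 0.75 × (3×216 + 6×345.6) = 2041.2 kN.
Tension rupture (net): A_n = (269 − 3×26)×16 = 3056 mm² (U = 1.0, A_e = A_n). φR_n = 0.75 × 450 × 3056 = 1031.4 kN.
Governing: min(954.5, 2041.2, 1031.4) = 954.5 kN → bolt shear.

954.5 kN (bolt shear governs)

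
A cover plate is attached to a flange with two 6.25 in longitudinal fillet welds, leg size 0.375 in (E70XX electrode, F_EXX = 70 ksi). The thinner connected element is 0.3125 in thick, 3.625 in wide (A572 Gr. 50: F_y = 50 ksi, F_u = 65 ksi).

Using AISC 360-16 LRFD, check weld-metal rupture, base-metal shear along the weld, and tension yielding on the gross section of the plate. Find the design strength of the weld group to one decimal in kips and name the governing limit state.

Weld metal: throat = 0.707×0.375 = 0.26513 in, L = 2×6.25 = 12.5 in. φR_n = 0.75 × 0.6 × 70 × 0.26513 × 12.5 = 104.4 kips.
Base metal shear (0.3125 in plate): yield φR_n = 1.0×0.6×50×0.3125×12.5 = 117.2 kips; rupture φR_n = 0.75×0.6×65×0.3125×12.5 = 114.3 kips; take 114.3 kips (rupture).
Tension yield (gross): A_g = 3.625×0.3125 = 1.1328 in². φR_n = 0.90 × 50 × 1.1328 = 51.0 kips.
Governing: min(104.4, 114.3, 51.0) = 51.0 kips → gross-section yield.

51.0 kips (gross-section yield governs)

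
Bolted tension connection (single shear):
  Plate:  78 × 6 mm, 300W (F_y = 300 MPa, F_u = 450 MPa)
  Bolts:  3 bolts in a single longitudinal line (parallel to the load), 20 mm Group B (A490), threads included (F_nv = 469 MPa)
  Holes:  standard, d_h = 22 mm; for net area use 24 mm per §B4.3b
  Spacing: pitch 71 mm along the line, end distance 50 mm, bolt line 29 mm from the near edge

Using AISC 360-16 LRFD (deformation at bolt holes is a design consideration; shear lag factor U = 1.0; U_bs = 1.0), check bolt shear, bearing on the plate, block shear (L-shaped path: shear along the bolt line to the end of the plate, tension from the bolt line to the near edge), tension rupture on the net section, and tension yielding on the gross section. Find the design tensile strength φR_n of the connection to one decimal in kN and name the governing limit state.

109.4 kN (net-section rupture governs)

Bolt shear: A_b = π(20)²/4 = 314.16 mm². φR_n = 0.75 × 469 × 314.16 × 3 × 1 = 331.5 kN.
Bearing (6 mm plate, F_u = 450 MPa): end bolts L_c = 50 − 22/2 = 39, R_n = min(1.2×39×6×450, 2.4×20×6×450) = 126.36 kN/bolt; interior L_c = 71 − 22 = 49, R_n = 129.6 kN/bolt. φR_n = 0.75 × (1×126.36 + 2×129.6) = 289.2 kN.
Block shear: shear path 1×[50+2×71] = 1×192 mm, A_gv = 1152, A_nv = 1×(192 − 2.5×24)×6 = 792 mm²; tension to near edge: (29 − 0.5×24)×6 = 102 mm². R_n = min(0.6×450×792, 0.6×300×1152) + 1.0×450×102 = min(213.84, 207.36) + 45.9 = 253.26 kN. φR_n = 0.75 × 253.26 = 189.9 kN.
Tension rupture (net): A_n = (78 − 1×24)×6 = 324 mm² (U = 1.0, A_e = A_n). φR_n = 0.75 × 450 × 324 = 109.4 kN.
Tension yield (gross): A_g = 78×6 = 468 mm². φR_n = 0.90 × 300 × 468 = 126.4 kN.
Governing: min(331.5, 289.2, 189.9, 109.4, 126.4) = 109.4 kN → net-section rupture.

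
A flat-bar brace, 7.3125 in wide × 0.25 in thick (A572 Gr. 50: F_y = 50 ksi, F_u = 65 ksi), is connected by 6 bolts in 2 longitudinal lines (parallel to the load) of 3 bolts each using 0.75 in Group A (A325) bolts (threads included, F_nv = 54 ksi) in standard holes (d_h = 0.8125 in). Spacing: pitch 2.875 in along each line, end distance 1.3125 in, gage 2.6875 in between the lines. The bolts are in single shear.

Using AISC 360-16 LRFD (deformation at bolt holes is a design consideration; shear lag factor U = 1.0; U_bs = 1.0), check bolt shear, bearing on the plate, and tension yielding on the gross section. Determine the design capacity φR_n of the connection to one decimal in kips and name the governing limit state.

Bolt shear: A_b = π(0.75)²/4 = 0.44179 in². φR_n = 0.75 × 54 × 0.44179 × 6 × 1 = 107.4 kips.
Bearing (0.25 in plate, F_u = 65 ksi): end bolts L_c = 1.3125 − 0.8125/2 = 0.90625, R_n = min(1.2×0.90625×0.25×65, 2.4×0.75×0.25×65) = 17.672 kips/bolt; interior L_c = 2.875 − 0.8125 = 2.0625, R_n = 29.25 kips/bolt. φR_n = 0.75 × (2×17.672 + 4×29.25) = 114.3 kips.
Tension yield (gross): A_g = 7.3125×0.25 = 1.8281 in². φR_n = 0.90 × 50 × 1.8281 = 82.3 kips.
Governing: min(107.4, 114.3, 82.3) = 82.3 kips → gross-section yield.

82.3 kips (gross-section yield governs)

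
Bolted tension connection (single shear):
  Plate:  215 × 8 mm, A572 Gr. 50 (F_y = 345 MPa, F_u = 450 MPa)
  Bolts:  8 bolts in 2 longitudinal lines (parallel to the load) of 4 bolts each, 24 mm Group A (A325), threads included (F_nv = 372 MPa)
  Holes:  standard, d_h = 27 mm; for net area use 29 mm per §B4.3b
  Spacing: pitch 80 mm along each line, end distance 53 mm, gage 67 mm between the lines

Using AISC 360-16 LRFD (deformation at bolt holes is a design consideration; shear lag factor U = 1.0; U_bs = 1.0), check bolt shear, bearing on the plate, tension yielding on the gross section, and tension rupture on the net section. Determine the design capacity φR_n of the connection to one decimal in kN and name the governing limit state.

Bolt shear: A_b = π(24)²/4 = 452.39 mm². φR_n = 0.75 × 372 × 452.39 × 8 × 1 = 1009.7 kN.
Bearing (8 mm plate, F_u = 450 MPa): end bolts L_c = 53 − 27/2 = 39.5, R_n = min(1.2×39.5×8×450, 2.4×24×8×450) = 170.64 kN/bolt; interior L_c = 80 − 27 = 53, R_n = 207.36 kN/bolt. φR_n = 0.75 × (2×170.64 + 6×207.36) = 1189.1 kN.
Tension yield (gross): A_g = 215×8 = 1720 mm². φR_n = 0.90 × 345 × 1720 = 534.1 kN.
Tension rupture (net): A_n = (215 − 2×29)×8 = 1256 mm² (U = 1.0, A_e = A_n). φR_n = 0.75 × 450 × 1256 = 423.9 kN.
Governing: min(1009.7, 1189.1, 534.1, 423.9) = 423.9 kN → net-section rupture.

423.9 kN (net-section rupture governs)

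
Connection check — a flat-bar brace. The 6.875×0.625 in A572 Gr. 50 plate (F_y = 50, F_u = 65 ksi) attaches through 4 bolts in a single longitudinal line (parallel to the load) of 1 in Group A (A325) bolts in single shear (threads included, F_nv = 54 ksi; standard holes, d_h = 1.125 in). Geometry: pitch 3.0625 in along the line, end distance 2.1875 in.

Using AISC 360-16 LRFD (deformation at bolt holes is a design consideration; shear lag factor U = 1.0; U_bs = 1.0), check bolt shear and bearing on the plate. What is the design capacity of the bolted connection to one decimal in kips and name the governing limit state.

127.2 kips (bolt shear governs)

Bolt shear: A_b = π(1)²/4 = 0.7854 in². φR_n = 0.75 × 54 × 0.7854 × 4 × 1 = 127.2 kips.
Bearing (0.625 in plate, F_u = 65 ksi): end bolts L_c = 2.1875 − 1.125/2 = 1.625, R_n = min(1.2×1.625×0.625×65, 2.4×1×0.625×65) = 79.219 kips/bolt; interior L_c = 3.0625 − 1.125 = 1.9375, R_n = 94.453 kips/bolt. φR_n = 0.75 × (1×79.219 + 3×94.453) = 271.9 kips.
Governing: min(127.2, 271.9) = 127.2 kips → bolt shear.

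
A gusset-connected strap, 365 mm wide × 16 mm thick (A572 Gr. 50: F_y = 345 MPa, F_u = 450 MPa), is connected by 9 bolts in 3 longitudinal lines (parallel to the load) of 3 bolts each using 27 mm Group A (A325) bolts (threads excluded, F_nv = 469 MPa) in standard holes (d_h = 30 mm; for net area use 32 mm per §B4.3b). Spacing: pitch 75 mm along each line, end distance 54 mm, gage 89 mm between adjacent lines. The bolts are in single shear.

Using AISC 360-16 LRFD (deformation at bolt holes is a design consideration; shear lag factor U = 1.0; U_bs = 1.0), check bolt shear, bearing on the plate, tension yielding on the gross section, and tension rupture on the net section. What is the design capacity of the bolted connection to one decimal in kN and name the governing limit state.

1452.6 kN (net-section rupture governs)

Bolt shear: A_b = π(27)²/4 = 572.56 mm². φR_n = 0.75 × 469 × 572.56 × 9 × 1 = 1812.6 kN.
Bearing (16 mm plate, F_u = 450 MPa): end bolts L_c = 54 − 30/2 = 39, R_n = min(1.2×39×16×450, 2.4×27×16×450) = 336.96 kN/bolt; interior L_c = 75 − 30 = 45, R_n = 388.8 kN/bolt. φR_n = 0.75 × (3×336.96 + 6×388.8) = 2507.8 kN.
Tension yield (gross): A_g = 365×16 = 5840 mm². φR_n = 0.90 × 345 × 5840 = 1813.3 kN.
Tension rupture (net): A_n = (365 − 3×32)×16 = 4304 mm² (U = 1.0, A_e = A_n). φR_n = 0.75 × 450 × 4304 = 1452.6 kN.
Governing: min(1812.6, 2507.8, 1813.3, 1452.6) = 1452.6 kN → net-section rupture.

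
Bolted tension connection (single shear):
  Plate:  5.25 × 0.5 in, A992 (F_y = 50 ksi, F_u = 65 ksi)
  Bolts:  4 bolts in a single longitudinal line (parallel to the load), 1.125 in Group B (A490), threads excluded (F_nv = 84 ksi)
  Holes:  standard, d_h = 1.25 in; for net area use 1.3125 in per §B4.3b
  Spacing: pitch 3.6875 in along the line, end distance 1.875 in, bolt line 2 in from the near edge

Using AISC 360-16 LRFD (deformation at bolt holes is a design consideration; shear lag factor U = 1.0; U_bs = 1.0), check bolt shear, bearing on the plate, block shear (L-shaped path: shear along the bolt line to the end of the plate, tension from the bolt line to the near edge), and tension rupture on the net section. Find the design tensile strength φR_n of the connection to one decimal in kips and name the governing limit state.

Bolt shear: A_b = π(1.125)²/4 = 0.99402 in². φR_n = 0.75 × 84 × 0.99402 × 4 × 1 = 250.5 kips.
Bearing (0.5 in plate, F_u = 65 ksi): end bolts L_c = 1.875 − 1.25/2 = 1.25, R_n = min(1.2×1.25×0.5×65, 2.4×1.125×0.5×65) = 48.75 kips/bolt; interior L_c = 3.6875 − 1.25 = 2.4375, R_n = 87.75 kips/bolt. φR_n = 0.75 × (1×48.75 + 3×87.75) = 234.0 kips.
Block shear: shear path 1×[1.875+3×3.6875] = 1×12.9375 in, A_gv = 6.4688, A_nv = 1×(12.9375 − 3.5×1.3125)×0.5 = 4.1719 in²; tension to near edge: (2 − 0.5×1.3125)×0.5 = 0.67188 in². R_n = min(0.6×65×4.1719, 0.6×50×6.4688) + 1.0×65×0.67188 = min(162.7, 194.06) + 43.672 = 206.37 kips. φR_n = 0.75 × 206.37 = 154.8 kips.
Tension rupture (net): A_n = (5.25 − 1×1.3125)×0.5 = 1.9688 in² (U = 1.0, A_e = A_n). φR_n = 0.75 × 65 × 1.9688 = 96.0 kips.
Governing: min(250.5, 234.0, 154.8, 96.0) = 96.0 kips → net-section rupture.

96.0 kips (net-section rupture governs)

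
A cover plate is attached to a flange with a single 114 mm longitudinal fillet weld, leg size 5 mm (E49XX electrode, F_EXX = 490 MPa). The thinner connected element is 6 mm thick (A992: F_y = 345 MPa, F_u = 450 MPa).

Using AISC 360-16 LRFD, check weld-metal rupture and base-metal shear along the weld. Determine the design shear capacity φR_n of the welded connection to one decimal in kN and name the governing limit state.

88.9 kN (weld metal governs)

Weld metal: throat = 0.707×5 = 3.535 mm, L = 114 mm. φR_n = 0.75 × 0.6 × 490 × 3.535 × 114 = 88.9 kN.
Base metal shear (6 mm plate): yield φR_n = 1.0×0.6×345×6×114 = 141.6 kN; rupture φR_n = 0.75×0.6×450×6×114 = 138.5 kN; take 138.5 kN (rupture).
Governing: min(88.9, 138.5) = 88.9 kN → weld metal.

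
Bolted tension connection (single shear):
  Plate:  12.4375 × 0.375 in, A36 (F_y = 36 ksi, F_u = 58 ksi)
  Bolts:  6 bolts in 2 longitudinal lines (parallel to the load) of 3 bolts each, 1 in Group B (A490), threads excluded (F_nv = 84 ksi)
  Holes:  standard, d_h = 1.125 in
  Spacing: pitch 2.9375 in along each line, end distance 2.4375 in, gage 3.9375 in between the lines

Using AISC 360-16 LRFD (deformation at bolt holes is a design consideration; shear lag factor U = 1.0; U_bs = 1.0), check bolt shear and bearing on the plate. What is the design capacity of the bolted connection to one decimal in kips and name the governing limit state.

Bolt shear: A_b = π(1)²/4 = 0.7854 in². φR_n = 0.75 × 84 × 0.7854 × 6 × 1 = 296.9 kips.
Bearing (0.375 in plate, F_u = 58 ksi): end bolts L_c = 2.4375 − 1.125/2 = 1.875, R_n = min(1.2×1.875×0.375×58, 2.4×1×0.375×58) = 48.938 kips/bolt; interior L_c = 2.9375 − 1.125 = 1.8125, R_n = 47.306 kips/bolt. φR_n = 0.75 × (2×48.938 + 4×47.306) = 215.3 kips.
Governing: min(296.9, 215.3) = 215.3 kips → bearing.

215.3 kips (bearing governs)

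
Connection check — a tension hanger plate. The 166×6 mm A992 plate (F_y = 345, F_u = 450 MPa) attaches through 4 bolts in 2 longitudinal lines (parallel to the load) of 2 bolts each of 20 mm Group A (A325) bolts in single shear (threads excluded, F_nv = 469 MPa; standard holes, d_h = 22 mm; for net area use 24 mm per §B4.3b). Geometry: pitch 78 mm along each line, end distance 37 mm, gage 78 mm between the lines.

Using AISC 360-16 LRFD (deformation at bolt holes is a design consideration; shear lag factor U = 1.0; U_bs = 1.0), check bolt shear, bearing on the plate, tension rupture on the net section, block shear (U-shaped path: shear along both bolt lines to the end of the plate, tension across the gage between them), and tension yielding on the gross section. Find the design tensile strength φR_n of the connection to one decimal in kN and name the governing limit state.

Bolt shear: A_b = π(20)²/4 = 314.16 mm². φR_n = 0.75 × 469 × 314.16 × 4 × 1 = 442.0 kN.
Bearing (6 mm plate, F_u = 450 MPa): end bolts L_c = 37 − 22/2 = 26, R_n = min(1.2×26×6×450, 2.4×20×6×450) = 84.24 kN/bolt; interior L_c = 78 − 22 = 56, R_n = 129.6 kN/bolt. φR_n = 0.75 × (2×84.24 + 2×129.6) = 320.8 kN.
Tension rupture (net): A_n = (166 − 2×24)×6 = 708 mm² (U = 1.0, A_e = A_n). φR_n = 0.75 × 450 × 708 = 239.0 kN.
Block shear: shear path 2×[37+1×78] = 2×115 mm, A_gv = 1380, A_nv = 2×(115 − 1.5×24)×6 = 948 mm²; tension across gage: (78 − 1×24)×6 = 324 mm². R_n = min(0.6×450×948, 0.6×345×1380) + 1.0×450×324 = min(255.96, 285.66) + 145.8 = 401.76 kN. φR_n = 0.75 × 401.76 = 301.3 kN.
Tension yield (gross): A_g = 166×6 = 996 mm². φR_n = 0.90 × 345 × 996 = 309.3 kN.
Governing: min(442.0, 320.8, 239.0, 301.3, 309.3) = 239.0 kN → net-section rupture.

239.0 kN (net-section rupture governs)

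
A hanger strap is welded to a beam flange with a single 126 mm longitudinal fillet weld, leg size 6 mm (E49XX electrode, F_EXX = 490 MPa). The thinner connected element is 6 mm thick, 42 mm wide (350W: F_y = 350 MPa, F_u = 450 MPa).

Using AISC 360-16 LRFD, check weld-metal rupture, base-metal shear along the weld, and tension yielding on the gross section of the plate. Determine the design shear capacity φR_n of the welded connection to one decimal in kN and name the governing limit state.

Weld metal: throat = 0.707×6 = 4.242 mm, L = 126 mm. φR_n = 0.75 × 0.6 × 490 × 4.242 × 126 = 117.9 kN.
Base metal shear (6 mm plate): yield φR_n = 1.0×0.6×350×6×126 = 158.8 kN; rupture φR_n = 0.75×0.6×450×6×126 = 153.1 kN; take 153.1 kN (rupture).
Tension yield (gross): A_g = 42×6 = 252 mm². φR_n = 0.90 × 350 × 252 = 79.4 kN.
Governing: min(117.9, 153.1, 79.4) = 79.4 kN → gross-section yield.

79.4 kN (gross-section yield governs)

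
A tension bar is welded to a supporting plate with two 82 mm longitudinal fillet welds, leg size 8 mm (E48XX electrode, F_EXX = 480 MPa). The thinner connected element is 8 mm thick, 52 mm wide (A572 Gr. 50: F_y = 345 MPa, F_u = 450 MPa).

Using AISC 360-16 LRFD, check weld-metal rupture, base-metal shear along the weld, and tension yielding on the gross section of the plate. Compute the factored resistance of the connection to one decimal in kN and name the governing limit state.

Weld metal: throat = 0.707×8 = 5.656 mm, L = 2×82 = 164 mm. φR_n = 0.75 × 0.6 × 480 × 5.656 × 164 = 200.4 kN.
Base metal shear (8 mm plate): yield φR_n = 1.0×0.6×345×8×164 = 271.6 kN; rupture φR_n = 0.75×0.6×450×8×164 = 265.7 kN; take 265.7 kN (rupture).
Tension yield (gross): A_g = 52×8 = 416 mm². φR_n = 0.90 × 345 × 416 = 129.2 kN.
Governing: min(200.4, 265.7, 129.2) = 129.2 kN → gross-section yield.

129.2 kN (gross-section yield governs)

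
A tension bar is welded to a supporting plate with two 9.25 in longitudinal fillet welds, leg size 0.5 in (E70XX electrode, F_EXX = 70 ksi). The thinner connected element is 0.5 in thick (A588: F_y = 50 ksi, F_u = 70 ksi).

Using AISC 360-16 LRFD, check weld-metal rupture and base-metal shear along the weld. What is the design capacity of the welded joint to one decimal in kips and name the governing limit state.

Weld metal: throat = 0.707×0.5 = 0.3535 in, L = 2×9.25 = 18.5 in. φR_n = 0.75 × 0.6 × 70 × 0.3535 × 18.5 = 206.0 kips.
Base metal shear (0.5 in plate): yield φR_n = 1.0×0.6×50×0.5×18.5 = 277.5 kips; rupture φR_n = 0.75×0.6×70×0.5×18.5 = 291.4 kips; take 277.5 kips (yield).
Governing: min(206.0, 277.5) = 206.0 kips → weld metal.

206.0 kips (weld metal governs)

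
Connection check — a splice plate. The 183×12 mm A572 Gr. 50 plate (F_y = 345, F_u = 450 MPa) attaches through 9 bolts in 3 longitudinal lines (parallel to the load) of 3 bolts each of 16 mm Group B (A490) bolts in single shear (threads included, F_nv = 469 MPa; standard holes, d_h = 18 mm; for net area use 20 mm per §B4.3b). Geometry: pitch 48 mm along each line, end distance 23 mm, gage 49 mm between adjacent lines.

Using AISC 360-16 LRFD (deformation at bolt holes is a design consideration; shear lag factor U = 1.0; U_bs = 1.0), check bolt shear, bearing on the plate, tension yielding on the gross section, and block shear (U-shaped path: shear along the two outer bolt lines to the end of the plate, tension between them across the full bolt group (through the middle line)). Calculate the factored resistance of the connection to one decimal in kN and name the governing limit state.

570.2 kN (block shear governs)

Bolt shear: A_b = π(16)²/4 = 201.06 mm². φR_n = 0.75 × 469 × 201.06 × 9 × 1 = 636.5 kN.
Bearing (12 mm plate, F_u = 450 MPa): end bolts L_c = 23 − 18/2 = 14, R_n = min(1.2×14×12×450, 2.4×16×12×450) = 90.72 kN/bolt; interior L_c = 48 − 18 = 30, R_n = 194.4 kN/bolt. φR_n = 0.75 × (3×90.72 + 6×194.4) = 1078.9 kN.
Tension yield (gross): A_g = 183×12 = 2196 mm². φR_n = 0.90 × 345 × 2196 = 681.9 kN.
Block shear: shear path 2×[23+2×48] = 2×119 mm, A_gv = 2856, A_nv = 2×(119 − 2.5×20)×12 = 1656 mm²; tension across gage: (98 − 2×20)×12 = 696 mm². R_n = min(0.6×450×1656, 0.6×345×2856) + 1.0×450×696 = min(447.12, 591.19) + 313.2 = 760.32 kN. φR_n = 0.75 × 760.32 = 570.2 kN.
Governing: min(636.5, 1078.9, 681.9, 570.2) = 570.2 kN → block shear.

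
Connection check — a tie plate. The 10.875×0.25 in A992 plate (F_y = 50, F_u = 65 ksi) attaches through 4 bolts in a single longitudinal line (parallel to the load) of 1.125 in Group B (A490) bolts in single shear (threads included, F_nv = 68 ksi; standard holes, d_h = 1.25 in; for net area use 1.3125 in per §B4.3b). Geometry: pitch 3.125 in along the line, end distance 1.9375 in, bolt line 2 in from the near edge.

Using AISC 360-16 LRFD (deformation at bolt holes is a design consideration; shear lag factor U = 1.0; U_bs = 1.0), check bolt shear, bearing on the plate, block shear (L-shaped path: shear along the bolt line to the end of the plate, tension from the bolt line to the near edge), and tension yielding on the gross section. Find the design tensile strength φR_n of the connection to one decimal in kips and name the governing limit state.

65.5 kips (block shear governs)

Bolt shear: A_b = π(1.125)²/4 = 0.99402 in². φR_n = 0.75 × 68 × 0.99402 × 4 × 1 = 202.8 kips.
Bearing (0.25 in plate, F_u = 65 ksi): end bolts L_c = 1.9375 − 1.25/2 = 1.3125, R_n = min(1.2×1.3125×0.25×65, 2.4×1.125×0.25×65) = 25.594 kips/bolt; interior L_c = 3.125 − 1.25 = 1.875, R_n = 36.563 kips/bolt. φR_n = 0.75 × (1×25.594 + 3×36.563) = 101.5 kips.
Block shear: shear path 1×[1.9375+3×3.125] = 1×11.3125 in, A_gv = 2.8281, A_nv = 1×(11.3125 − 3.5×1.3125)×0.25 = 1.6797 in²; tension to near edge: (2 − 0.5×1.3125)×0.25 = 0.33594 in². R_n = min(0.6×65×1.6797, 0.6×50×2.8281) + 1.0×65×0.33594 = min(65.508, 84.843) + 21.836 = 87.344 kips. φR_n = 0.75 × 87.344 = 65.5 kips.
Tension yield (gross): A_g = 10.875×0.25 = 2.7188 in². φR_n = 0.90 × 50 × 2.7188 = 122.3 kips.
Governing: min(202.8, 101.5, 65.5, 122.3) = 65.5 kips → block shear.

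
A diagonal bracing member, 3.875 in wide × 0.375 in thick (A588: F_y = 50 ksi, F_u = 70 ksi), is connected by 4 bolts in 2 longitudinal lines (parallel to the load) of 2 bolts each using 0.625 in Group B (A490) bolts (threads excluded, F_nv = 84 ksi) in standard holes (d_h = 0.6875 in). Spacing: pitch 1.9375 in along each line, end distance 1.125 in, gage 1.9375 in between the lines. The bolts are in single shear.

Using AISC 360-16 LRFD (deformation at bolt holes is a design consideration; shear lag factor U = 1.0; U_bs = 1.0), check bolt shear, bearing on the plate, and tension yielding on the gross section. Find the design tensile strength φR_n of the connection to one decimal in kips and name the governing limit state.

Bolt shear: A_b = π(0.625)²/4 = 0.3068 in². φR_n = 0.75 × 84 × 0.3068 × 4 × 1 = 77.3 kips.
Bearing (0.375 in plate, F_u = 70 ksi): end bolts L_c = 1.125 − 0.6875/2 = 0.78125, R_n = min(1.2×0.78125×0.375×70, 2.4×0.625×0.375×70) = 24.609 kips/bolt; interior L_c = 1.9375 − 0.6875 = 1.25, R_n = 39.375 kips/bolt. φR_n = 0.75 × (2×24.609 + 2×39.375) = 96.0 kips.
Tension yield (gross): A_g = 3.875×0.375 = 1.4531 in². φR_n = 0.90 × 50 × 1.4531 = 65.4 kips.
Governing: min(77.3, 96.0, 65.4) = 65.4 kips → gross-section yield.

65.4 kips (gross-section yield governs)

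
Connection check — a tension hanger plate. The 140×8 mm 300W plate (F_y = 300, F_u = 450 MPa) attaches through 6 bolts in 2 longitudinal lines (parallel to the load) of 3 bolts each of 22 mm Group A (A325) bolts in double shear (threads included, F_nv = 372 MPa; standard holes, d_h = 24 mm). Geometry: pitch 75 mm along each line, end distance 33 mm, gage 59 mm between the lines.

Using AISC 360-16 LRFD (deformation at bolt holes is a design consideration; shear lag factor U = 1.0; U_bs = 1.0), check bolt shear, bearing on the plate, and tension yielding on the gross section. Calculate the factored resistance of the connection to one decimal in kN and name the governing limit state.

Bolt shear: A_b = π(22)²/4 = 380.13 mm². φR_n = 0.75 × 372 × 380.13 × 6 × 2 = 1272.7 kN.
Bearing (8 mm plate, F_u = 450 MPa): end bolts L_c = 33 − 24/2 = 21, R_n = min(1.2×21×8×450, 2.4×22×8×450) = 90.72 kN/bolt; interior L_c = 75 − 24 = 51, R_n = 190.08 kN/bolt. φR_n = 0.75 × (2×90.72 + 4×190.08) = 706.3 kN.
Tension yield (gross): A_g = 140×8 = 1120 mm². φR_n = 0.90 × 300 × 1120 = 302.4 kN.
Governing: min(1272.7, 706.3, 302.4) = 302.4 kN → gross-section yield.

302.4 kN (gross-section yield governs)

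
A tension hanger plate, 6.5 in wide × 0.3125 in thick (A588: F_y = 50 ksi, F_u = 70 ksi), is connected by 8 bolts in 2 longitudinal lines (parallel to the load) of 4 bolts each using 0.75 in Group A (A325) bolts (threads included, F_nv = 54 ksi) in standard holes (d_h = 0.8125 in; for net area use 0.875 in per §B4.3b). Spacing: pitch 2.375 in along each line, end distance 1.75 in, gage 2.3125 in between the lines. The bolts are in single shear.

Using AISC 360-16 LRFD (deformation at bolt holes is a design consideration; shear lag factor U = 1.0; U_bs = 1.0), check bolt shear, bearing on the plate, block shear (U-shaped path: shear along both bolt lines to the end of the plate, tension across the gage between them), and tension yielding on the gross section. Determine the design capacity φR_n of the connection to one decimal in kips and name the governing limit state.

91.4 kips (gross-section yield governs)

Bolt shear: A_b = π(0.75)²/4 = 0.44179 in². φR_n = 0.75 × 54 × 0.44179 × 8 × 1 = 143.1 kips.
Bearing (0.3125 in plate, F_u = 70 ksi): end bolts L_c = 1.75 − 0.8125/2 = 1.34375, R_n = min(1.2×1.34375×0.3125×70, 2.4×0.75×0.3125×70) = 35.273 kips/bolt; interior L_c = 2.375 − 0.8125 = 1.5625, R_n = 39.375 kips/bolt. φR_n = 0.75 × (2×35.273 + 6×39.375) = 230.1 kips.
Block shear: shear path 2×[1.75+3×2.375] = 2×8.875 in, A_gv = 5.5469, A_nv = 2×(8.875 − 3.5×0.875)×0.3125 = 3.6328 in²; tension across gage: (2.3125 − 1×0.875)×0.3125 = 0.44922 in². R_n = min(0.6×70×3.6328, 0.6×50×5.5469) + 1.0×70×0.44922 = min(152.58, 166.41) + 31.445 = 184.03 kips. φR_n = 0.75 × 184.03 = 138.0 kips.
Tension yield (gross): A_g = 6.5×0.3125 = 2.0313 in². φR_n = 0.90 × 50 × 2.0313 = 91.4 kips.
Governing: min(143.1, 230.1, 138.0, 91.4) = 91.4 kips → gross-section yield.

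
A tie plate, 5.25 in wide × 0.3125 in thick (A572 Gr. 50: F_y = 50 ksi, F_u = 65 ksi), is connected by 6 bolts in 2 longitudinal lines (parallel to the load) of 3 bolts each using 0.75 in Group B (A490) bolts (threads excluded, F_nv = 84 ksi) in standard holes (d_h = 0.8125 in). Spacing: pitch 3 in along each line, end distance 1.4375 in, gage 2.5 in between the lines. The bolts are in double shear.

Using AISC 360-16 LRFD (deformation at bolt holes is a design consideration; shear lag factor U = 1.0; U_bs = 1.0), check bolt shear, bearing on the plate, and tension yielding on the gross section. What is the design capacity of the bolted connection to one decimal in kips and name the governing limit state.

Bolt shear: A_b = π(0.75)²/4 = 0.44179 in². φR_n = 0.75 × 84 × 0.44179 × 6 × 2 = 334.0 kips.
Bearing (0.3125 in plate, F_u = 65 ksi): end bolts L_c = 1.4375 − 0.8125/2 = 1.03125, R_n = min(1.2×1.03125×0.3125×65, 2.4×0.75×0.3125×65) = 25.137 kips/bolt; interior L_c = 3 − 0.8125 = 2.1875, R_n = 36.563 kips/bolt. φR_n = 0.75 × (2×25.137 + 4×36.563) = 147.4 kips.
Tension yield (gross): A_g = 5.25×0.3125 = 1.6406 in². φR_n = 0.90 × 50 × 1.6406 = 73.8 kips.
Governing: min(334.0, 147.4, 73.8) = 73.8 kips → gross-section yield.

73.8 kips (gross-section yield governs)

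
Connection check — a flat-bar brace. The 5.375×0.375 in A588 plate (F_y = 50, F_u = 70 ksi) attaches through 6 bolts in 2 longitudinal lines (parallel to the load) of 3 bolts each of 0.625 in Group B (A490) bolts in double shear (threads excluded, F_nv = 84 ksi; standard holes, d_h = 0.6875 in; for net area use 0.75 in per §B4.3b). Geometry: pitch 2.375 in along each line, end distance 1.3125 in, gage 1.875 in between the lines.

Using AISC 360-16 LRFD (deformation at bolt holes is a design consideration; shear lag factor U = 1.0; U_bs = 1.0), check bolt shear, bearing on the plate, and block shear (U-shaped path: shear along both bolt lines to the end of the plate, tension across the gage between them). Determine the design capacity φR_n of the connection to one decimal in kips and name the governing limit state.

Bolt shear: A_b = π(0.625)²/4 = 0.3068 in². φR_n = 0.75 × 84 × 0.3068 × 6 × 2 = 231.9 kips.
Bearing (0.375 in plate, F_u = 70 ksi): end bolts L_c = 1.3125 − 0.6875/2 = 0.96875, R_n = min(1.2×0.96875×0.375×70, 2.4×0.625×0.375×70) = 30.516 kips/bolt; interior L_c = 2.375 − 0.6875 = 1.6875, R_n = 39.375 kips/bolt. φR_n = 0.75 × (2×30.516 + 4×39.375) = 163.9 kips.
Block shear: shear path 2×[1.3125+2×2.375] = 2×6.0625 in, A_gv = 4.5469, A_nv = 2×(6.0625 − 2.5×0.75)×0.375 = 3.1406 in²; tension across gage: (1.875 − 1×0.75)×0.375 = 0.42188 in². R_n = min(0.6×70×3.1406, 0.6×50×4.5469) + 1.0×70×0.42188 = min(131.91, 136.41) + 29.532 = 161.44 kips. φR_n = 0.75 × 161.44 = 121.1 kips.
Governing: min(231.9, 163.9, 121.1) = 121.1 kips → block shear.

121.1 kips (block shear governs)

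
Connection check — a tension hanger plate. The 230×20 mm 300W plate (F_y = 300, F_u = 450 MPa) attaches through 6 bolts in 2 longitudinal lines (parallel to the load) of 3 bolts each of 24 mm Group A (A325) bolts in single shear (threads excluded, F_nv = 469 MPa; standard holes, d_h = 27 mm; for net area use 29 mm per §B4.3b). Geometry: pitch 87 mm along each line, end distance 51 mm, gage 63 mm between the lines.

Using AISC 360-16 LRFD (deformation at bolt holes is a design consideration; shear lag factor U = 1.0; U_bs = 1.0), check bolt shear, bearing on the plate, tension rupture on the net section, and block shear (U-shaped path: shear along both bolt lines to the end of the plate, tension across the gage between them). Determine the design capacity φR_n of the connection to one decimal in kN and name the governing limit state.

954.8 kN (bolt shear governs)

Bolt shear: A_b = π(24)²/4 = 452.39 mm². φR_n = 0.75 × 469 × 452.39 × 6 × 1 = 954.8 kN.
Bearing (20 mm plate, F_u = 450 MPa): end bolts L_c = 51 − 27/2 = 37.5, R_n = min(1.2×37.5×20×450, 2.4×24×20×450) = 405 kN/bolt; interior L_c = 87 − 27 = 60, R_n = 518.4 kN/bolt. φR_n = 0.75 × (2×405 + 4×518.4) = 2162.7 kN.
Tension rupture (net): A_n = (230 − 2×29)×20 = 3440 mm² (U = 1.0, A_e = A_n). φR_n = 0.75 × 450 × 3440 = 1161.0 kN.
Block shear: shear path 2×[51+2×87] = 2×225 mm, A_gv = 9000, A_nv = 2×(225 − 2.5×29)×20 = 6100 mm²; tension across gage: (63 − 1×29)×20 = 680 mm². R_n = min(0.6×450×6100, 0.6×300×9000) + 1.0×450×680 = min(1647, 1620) + 306 = 1926 kN. φR_n = 0.75 × 1926 = 1444.5 kN.
Governing: min(954.8, 2162.7, 1161.0, 1444.5) = 954.8 kN → bolt shear.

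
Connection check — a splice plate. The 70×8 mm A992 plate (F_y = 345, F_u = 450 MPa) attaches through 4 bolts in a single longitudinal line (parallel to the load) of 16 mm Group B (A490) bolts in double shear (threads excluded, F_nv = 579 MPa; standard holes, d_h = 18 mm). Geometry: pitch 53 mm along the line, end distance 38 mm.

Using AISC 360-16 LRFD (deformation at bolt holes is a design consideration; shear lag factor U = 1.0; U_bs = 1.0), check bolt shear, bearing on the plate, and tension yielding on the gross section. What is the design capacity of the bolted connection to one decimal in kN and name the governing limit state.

Bolt shear: A_b = π(16)²/4 = 201.06 mm². φR_n = 0.75 × 579 × 201.06 × 4 × 2 = 698.5 kN.
Bearing (8 mm plate, F_u = 450 MPa): end bolts L_c = 38 − 18/2 = 29, R_n = min(1.2×29×8×450, 2.4×16×8×450) = 125.28 kN/bolt; interior L_c = 53 − 18 = 35, R_n = 138.24 kN/bolt. φR_n = 0.75 × (1×125.28 + 3×138.24) = 405.0 kN.
Tension yield (gross): A_g = 70×8 = 560 mm². φR_n = 0.90 × 345 × 560 = 173.9 kN.
Governing: min(698.5, 405.0, 173.9) = 173.9 kN → gross-section yield.

173.9 kN (gross-section yield governs)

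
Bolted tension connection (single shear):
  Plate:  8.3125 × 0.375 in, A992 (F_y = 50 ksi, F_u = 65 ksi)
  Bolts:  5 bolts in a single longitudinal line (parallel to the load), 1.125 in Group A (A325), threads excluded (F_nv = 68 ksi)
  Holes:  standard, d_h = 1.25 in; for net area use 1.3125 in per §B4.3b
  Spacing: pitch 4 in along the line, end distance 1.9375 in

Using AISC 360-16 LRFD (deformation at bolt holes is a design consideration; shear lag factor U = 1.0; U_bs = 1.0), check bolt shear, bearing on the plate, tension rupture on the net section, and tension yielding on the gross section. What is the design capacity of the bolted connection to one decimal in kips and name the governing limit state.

Bolt shear: A_b = π(1.125)²/4 = 0.99402 in². φR_n = 0.75 × 68 × 0.99402 × 5 × 1 = 253.5 kips.
Bearing (0.375 in plate, F_u = 65 ksi): end bolts L_c = 1.9375 − 1.25/2 = 1.3125, R_n = min(1.2×1.3125×0.375×65, 2.4×1.125×0.375×65) = 38.391 kips/bolt; interior L_c = 4 − 1.25 = 2.75, R_n = 65.813 kips/bolt. φR_n = 0.75 × (1×38.391 + 4×65.813) = 226.2 kips.
Tension rupture (net): A_n = (8.3125 − 1×1.3125)×0.375 = 2.625 in² (U = 1.0, A_e = A_n). φR_n = 0.75 × 65 × 2.625 = 128.0 kips.
Tension yield (gross): A_g = 8.3125×0.375 = 3.1172 in². φR_n = 0.90 × 50 × 3.1172 = 140.3 kips.
Governing: min(253.5, 226.2, 128.0, 140.3) = 128.0 kips → net-section rupture.

128.0 kips (net-section rupture governs)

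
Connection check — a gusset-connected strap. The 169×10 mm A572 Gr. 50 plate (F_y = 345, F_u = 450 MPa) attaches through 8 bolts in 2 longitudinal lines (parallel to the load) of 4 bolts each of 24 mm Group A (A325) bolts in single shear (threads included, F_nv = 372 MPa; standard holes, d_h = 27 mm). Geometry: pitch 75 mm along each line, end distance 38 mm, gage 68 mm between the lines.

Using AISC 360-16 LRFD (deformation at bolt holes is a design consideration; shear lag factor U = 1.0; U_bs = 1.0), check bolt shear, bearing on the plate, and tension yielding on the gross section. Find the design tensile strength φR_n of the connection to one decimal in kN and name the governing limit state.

Bolt shear: A_b = π(24)²/4 = 452.39 mm². φR_n = 0.75 × 372 × 452.39 × 8 × 1 = 1009.7 kN.
Bearing (10 mm plate, F_u = 450 MPa): end bolts L_c = 38 − 27/2 = 24.5, R_n = min(1.2×24.5×10×450, 2.4×24×10×450) = 132.3 kN/bolt; interior L_c = 75 − 27 = 48, R_n = 259.2 kN/bolt. φR_n = 0.75 × (2×132.3 + 6×259.2) = 1364.9 kN.
Tension yield (gross): A_g = 169×10 = 1690 mm². φR_n = 0.90 × 345 × 1690 = 524.7 kN.
Governing: min(1009.7, 1364.9, 524.7) = 524.7 kN → gross-section yield.

524.7 kN (gross-section yield governs)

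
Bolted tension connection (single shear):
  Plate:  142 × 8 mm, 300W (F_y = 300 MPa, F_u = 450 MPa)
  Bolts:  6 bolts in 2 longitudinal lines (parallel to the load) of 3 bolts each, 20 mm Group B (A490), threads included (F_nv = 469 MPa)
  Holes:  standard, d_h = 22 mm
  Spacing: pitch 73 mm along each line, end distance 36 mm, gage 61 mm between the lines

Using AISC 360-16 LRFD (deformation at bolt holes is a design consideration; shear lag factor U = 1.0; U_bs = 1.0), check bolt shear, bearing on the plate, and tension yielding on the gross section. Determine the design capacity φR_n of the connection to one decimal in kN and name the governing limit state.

306.7 kN (gross-section yield governs)

Bolt shear: A_b = π(20)²/4 = 314.16 mm². φR_n = 0.75 × 469 × 314.16 × 6 × 1 = 663.0 kN.
Bearing (8 mm plate, F_u = 450 MPa): end bolts L_c = 36 − 22/2 = 25, R_n = min(1.2×25×8×450, 2.4×20×8×450) = 108 kN/bolt; interior L_c = 73 − 22 = 51, R_n = 172.8 kN/bolt. φR_n = 0.75 × (2×108 + 4×172.8) = 680.4 kN.
Tension yield (gross): A_g = 142×8 = 1136 mm². φR_n = 0.90 × 300 × 1136 = 306.7 kN.
Governing: min(663.0, 680.4, 306.7) = 306.7 kN → gross-section yield.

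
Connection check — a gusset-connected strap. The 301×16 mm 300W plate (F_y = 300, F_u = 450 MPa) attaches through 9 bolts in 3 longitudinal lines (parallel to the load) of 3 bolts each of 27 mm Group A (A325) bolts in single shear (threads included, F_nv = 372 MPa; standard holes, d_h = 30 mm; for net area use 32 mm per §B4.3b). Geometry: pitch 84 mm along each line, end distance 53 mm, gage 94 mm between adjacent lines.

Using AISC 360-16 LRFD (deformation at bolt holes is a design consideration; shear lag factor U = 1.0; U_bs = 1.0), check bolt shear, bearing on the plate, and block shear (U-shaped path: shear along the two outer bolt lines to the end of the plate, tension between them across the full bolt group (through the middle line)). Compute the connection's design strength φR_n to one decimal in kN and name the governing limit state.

1437.7 kN (bolt shear governs)

Bolt shear: A_b = π(27)²/4 = 572.56 mm². φR_n = 0.75 × 372 × 572.56 × 9 × 1 = 1437.7 kN.
Bearing (16 mm plate, F_u = 450 MPa): end bolts L_c = 53 − 30/2 = 38, R_n = min(1.2×38×16×450, 2.4×27×16×450) = 328.32 kN/bolt; interior L_c = 84 − 30 = 54, R_n = 466.56 kN/bolt. φR_n = 0.75 × (3×328.32 + 6×466.56) = 2838.2 kN.
Block shear: shear path 2×[53+2×84] = 2×221 mm, A_gv = 7072, A_nv = 2×(221 − 2.5×32)×16 = 4512 mm²; tension across gage: (188 − 2×32)×16 = 1984 mm². R_n = min(0.6×450×4512, 0.6×300×7072) + 1.0×450×1984 = min(1218.2, 1273) + 892.8 = 2111 kN. φR_n = 0.75 × 2111 = 1583.3 kN.
Governing: min(1437.7, 2838.2, 1583.3) = 1437.7 kN → bolt shear.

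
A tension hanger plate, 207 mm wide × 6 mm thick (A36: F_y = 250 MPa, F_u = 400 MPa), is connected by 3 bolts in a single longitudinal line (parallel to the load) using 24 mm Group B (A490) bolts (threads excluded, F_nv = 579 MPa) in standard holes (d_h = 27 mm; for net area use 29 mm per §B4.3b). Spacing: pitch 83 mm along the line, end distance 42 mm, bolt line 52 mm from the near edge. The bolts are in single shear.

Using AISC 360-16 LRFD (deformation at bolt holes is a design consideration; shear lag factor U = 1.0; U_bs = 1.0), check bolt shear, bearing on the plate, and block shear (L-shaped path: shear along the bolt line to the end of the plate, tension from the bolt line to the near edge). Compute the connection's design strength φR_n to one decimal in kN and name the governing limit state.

207.9 kN (block shear governs)

Bolt shear: A_b = π(24)²/4 = 452.39 mm². φR_n = 0.75 × 579 × 452.39 × 3 × 1 = 589.4 kN.
Bearing (6 mm plate, F_u = 400 MPa): end bolts L_c = 42 − 27/2 = 28.5, R_n = min(1.2×28.5×6×400, 2.4×24×6×400) = 82.08 kN/bolt; interior L_c = 83 − 27 = 56, R_n = 138.24 kN/bolt. φR_n = 0.75 × (1×82.08 + 2×138.24) = 268.9 kN.
Block shear: shear path 1×[42+2×83] = 1×208 mm, A_gv = 1248, A_nv = 1×(208 − 2.5×29)×6 = 813 mm²; tension to near edge: (52 − 0.5×29)×6 = 225 mm². R_n = min(0.6×400×813, 0.6×250×1248) + 1.0×400×225 = min(195.12, 187.2) + 90 = 277.2 kN. φR_n = 0.75 × 277.2 = 207.9 kN.
Governing: min(589.4, 268.9, 207.9) = 207.9 kN → block shear.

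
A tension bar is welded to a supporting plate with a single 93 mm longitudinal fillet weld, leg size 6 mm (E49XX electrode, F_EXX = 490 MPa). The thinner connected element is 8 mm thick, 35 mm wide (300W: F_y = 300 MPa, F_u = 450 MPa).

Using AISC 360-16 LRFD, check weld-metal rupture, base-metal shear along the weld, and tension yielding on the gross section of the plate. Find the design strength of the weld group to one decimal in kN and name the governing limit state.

Weld metal: throat = 0.707×6 = 4.242 mm, L = 93 mm. φR_n = 0.75 × 0.6 × 490 × 4.242 × 93 = 87.0 kN.
Base metal shear (8 mm plate): yield φR_n = 1.0×0.6×300×8×93 = 133.9 kN; rupture φR_n = 0.75×0.6×450×8×93 = 150.7 kN; take 133.9 kN (yield).
Tension yield (gross): A_g = 35×8 = 280 mm². φR_n = 0.90 × 300 × 280 = 75.6 kN.
Governing: min(87.0, 133.9, 75.6) = 75.6 kN → gross-section yield.

75.6 kN (gross-section yield governs)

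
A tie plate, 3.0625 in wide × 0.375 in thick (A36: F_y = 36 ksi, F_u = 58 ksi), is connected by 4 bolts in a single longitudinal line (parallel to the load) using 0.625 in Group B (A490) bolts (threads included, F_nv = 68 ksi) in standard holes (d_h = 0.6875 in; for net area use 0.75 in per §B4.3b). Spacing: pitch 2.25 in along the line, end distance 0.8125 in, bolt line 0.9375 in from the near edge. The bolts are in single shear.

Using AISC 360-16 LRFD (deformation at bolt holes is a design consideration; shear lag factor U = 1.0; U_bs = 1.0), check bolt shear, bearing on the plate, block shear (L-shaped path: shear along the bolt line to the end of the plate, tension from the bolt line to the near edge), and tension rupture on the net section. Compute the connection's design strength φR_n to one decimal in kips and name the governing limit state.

Bolt shear: A_b = π(0.625)²/4 = 0.3068 in². φR_n = 0.75 × 68 × 0.3068 × 4 × 1 = 62.6 kips.
Bearing (0.375 in plate, F_u = 58 ksi): end bolts L_c = 0.8125 − 0.6875/2 = 0.46875, R_n = min(1.2×0.46875×0.375×58, 2.4×0.625×0.375×58) = 12.234 kips/bolt; interior L_c = 2.25 − 0.6875 = 1.5625, R_n = 32.625 kips/bolt. φR_n = 0.75 × (1×12.234 + 3×32.625) = 82.6 kips.
Block shear: shear path 1×[0.8125+3×2.25] = 1×7.5625 in, A_gv = 2.8359, A_nv = 1×(7.5625 − 3.5×0.75)×0.375 = 1.8516 in²; tension to near edge: (0.9375 − 0.5×0.75)×0.375 = 0.21094 in². R_n = min(0.6×58×1.8516, 0.6×36×2.8359) + 1.0×58×0.21094 = min(64.436, 61.255) + 12.235 = 73.49 kips. φR_n = 0.75 × 73.49 = 55.1 kips.
Tension rupture (net): A_n = (3.0625 − 1×0.75)×0.375 = 0.86719 in² (U = 1.0, A_e = A_n). φR_n = 0.75 × 58 × 0.86719 = 37.7 kips.
Governing: min(62.6, 82.6, 55.1, 37.7) = 37.7 kips → net-section rupture.

37.7 kips (net-section rupture governs)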